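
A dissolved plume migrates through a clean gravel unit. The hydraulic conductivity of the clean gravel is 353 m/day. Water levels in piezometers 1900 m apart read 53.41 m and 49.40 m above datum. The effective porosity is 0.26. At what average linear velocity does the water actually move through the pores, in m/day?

2.87

Hydraulic gradient i = (53.41 − 49.40) / 1900 = 4.01 / 1900 = 0.002111.
Darcy flux q = K · i = 353.0 × 0.002111 = 0.7450 m/day.
Seepage velocity v = q / n_e = 0.7450 / 0.26 = 2.865 m/day.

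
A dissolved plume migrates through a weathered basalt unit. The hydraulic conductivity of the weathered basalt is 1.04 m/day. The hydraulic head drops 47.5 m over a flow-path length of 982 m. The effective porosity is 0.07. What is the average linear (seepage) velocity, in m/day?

0.719

Hydraulic gradient i = Δh / L = 47.5 / 982 = 0.04837.
Darcy flux q = K · i = 1.040 × 0.04837 = 0.05031 m/day.
Seepage velocity v = q / n_e = 0.05031 / 0.07 = 0.7186 m/day.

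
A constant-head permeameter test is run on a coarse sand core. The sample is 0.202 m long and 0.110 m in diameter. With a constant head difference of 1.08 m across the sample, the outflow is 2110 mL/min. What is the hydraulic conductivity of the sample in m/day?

59.8

Cross-sectional area A = π·(d/2)² = π × (0.110/2)² = 0.009503 m².
Convert discharge: 2110 mL/min = 3.517e-05 m³/s.
Darcy's law rearranged: K = Q·L / (A·Δh) = 3.517e-05 × 0.202 / (0.009503 × 1.08) = 0.0006921 m/s = 59.80 m/day.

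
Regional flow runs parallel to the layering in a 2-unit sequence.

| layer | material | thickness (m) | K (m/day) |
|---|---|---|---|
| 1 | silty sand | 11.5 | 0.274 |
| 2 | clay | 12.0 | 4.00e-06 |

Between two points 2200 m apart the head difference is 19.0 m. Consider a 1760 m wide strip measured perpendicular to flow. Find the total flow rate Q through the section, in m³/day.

Flow is parallel to layering, so each bed carries its own Darcy discharge and the transmissivities add.
Σ(K_i·b_i) = 0.274×11.5 + 4.00e-06×12.0 = 3.151 m²/day.
Hydraulic gradient i = Δh / L = 19.0 / 2200 = 0.008636.
Q = Σ(K_i·b_i) · W · i = 3.151 × 1760 × 0.008636 = 47.90 m³/day.

47.9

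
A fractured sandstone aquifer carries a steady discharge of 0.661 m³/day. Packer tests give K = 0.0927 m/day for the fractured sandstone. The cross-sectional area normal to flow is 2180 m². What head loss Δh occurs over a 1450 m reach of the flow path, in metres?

4.74

From Q = K·A·i, i = Q / (K·A) = 0.661 / (0.09270 × 2180) = 0.003271.
Head loss Δh = i · L = 0.003271 × 1450 = 4.743 m.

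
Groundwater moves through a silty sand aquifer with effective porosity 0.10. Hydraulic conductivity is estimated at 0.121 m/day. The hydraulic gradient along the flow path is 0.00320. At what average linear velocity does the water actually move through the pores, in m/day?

Hydraulic gradient i = 0.00320.
Darcy flux q = K · i = 0.1210 × 0.003200 = 0.0003872 m/day.
Seepage velocity v = q / n_e = 0.0003872 / 0.10 = 0.003872 m/day.

0.00387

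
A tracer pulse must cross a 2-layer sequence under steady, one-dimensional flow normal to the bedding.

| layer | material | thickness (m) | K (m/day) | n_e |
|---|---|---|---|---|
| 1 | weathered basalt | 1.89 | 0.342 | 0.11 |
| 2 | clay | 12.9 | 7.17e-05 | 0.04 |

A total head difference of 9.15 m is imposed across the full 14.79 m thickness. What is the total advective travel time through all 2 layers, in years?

With flow normal to the layers, continuity requires the same specific discharge q through every layer.
Σ(b_i/K_i) = 1.89/0.342 + 12.9/7.17e-05 = 1.799e+05 d.
q = Δh / Σ(b_i/K_i) = 9.15 / 1.799e+05 = 5.086e-05 m/day.
In each layer the seepage velocity is v_i = q/n_i, so the layer transit time is t_i = b_i·n_i / q:
  layer 1 (weathered basalt): t_1 = 1.89 × 0.11 / 5.086e-05 = 4088 d
  layer 2 (clay): t_2 = 12.9 × 0.04 / 5.086e-05 = 10146 d
Total t = Σ t_i = 14234 days = 38.97 years.

39.0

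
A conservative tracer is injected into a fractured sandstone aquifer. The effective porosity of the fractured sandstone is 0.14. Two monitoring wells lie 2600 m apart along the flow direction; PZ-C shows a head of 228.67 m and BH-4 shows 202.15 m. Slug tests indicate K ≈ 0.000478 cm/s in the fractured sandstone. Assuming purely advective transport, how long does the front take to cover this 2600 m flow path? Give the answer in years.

237

Convert K: 0.000478 cm/s × 864 = 0.4130 m/day.
Hydraulic gradient i = (228.67 − 202.15) / 2600 = 26.52 / 2600 = 0.01020.
Darcy flux q = K · i = 0.4130 × 0.01020 = 0.004213 m/day.
Seepage velocity v = q / n_e = 0.004213 / 0.14 = 0.03009 m/day.
Travel time t = L / v = 2600 / 0.03009 = 86409 days = 236.6 years.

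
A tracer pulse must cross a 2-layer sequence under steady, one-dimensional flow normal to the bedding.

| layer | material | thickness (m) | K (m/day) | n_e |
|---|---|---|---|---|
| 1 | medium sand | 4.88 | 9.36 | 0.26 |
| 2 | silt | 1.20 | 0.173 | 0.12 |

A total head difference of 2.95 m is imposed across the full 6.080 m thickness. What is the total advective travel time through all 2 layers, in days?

With flow normal to the layers, continuity requires the same specific discharge q through every layer.
Σ(b_i/K_i) = 4.88/9.36 + 1.20/0.173 = 7.458 d.
q = Δh / Σ(b_i/K_i) = 2.95 / 7.458 = 0.3956 m/day.
In each layer the seepage velocity is v_i = q/n_i, so the layer transit time is t_i = b_i·n_i / q:
  layer 1 (medium sand): t_1 = 4.88 × 0.26 / 0.3956 = 3.208 d
  layer 2 (silt): t_2 = 1.20 × 0.12 / 0.3956 = 0.3640 d
Total t = Σ t_i = 3.572 days.

3.57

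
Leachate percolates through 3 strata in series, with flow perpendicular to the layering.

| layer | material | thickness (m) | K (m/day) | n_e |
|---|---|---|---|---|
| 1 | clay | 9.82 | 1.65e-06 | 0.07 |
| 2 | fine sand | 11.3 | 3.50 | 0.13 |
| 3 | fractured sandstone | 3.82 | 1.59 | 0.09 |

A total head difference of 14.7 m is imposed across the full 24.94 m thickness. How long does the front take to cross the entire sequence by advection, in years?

2770

With flow normal to the layers, continuity requires the same specific discharge q through every layer.
Σ(b_i/K_i) = 9.82/1.65e-06 + 11.3/3.50 + 3.82/1.59 = 5.952e+06 d.
q = Δh / Σ(b_i/K_i) = 14.7 / 5.952e+06 = 2.470e-06 m/day.
In each layer the seepage velocity is v_i = q/n_i, so the layer transit time is t_i = b_i·n_i / q:
  layer 1 (clay): t_1 = 9.82 × 0.07 / 2.470e-06 = 2.783e+05 d
  layer 2 (fine sand): t_2 = 11.3 × 0.13 / 2.470e-06 = 5.947e+05 d
  layer 3 (fractured sandstone): t_3 = 3.82 × 0.09 / 2.470e-06 = 1.392e+05 d
Total t = Σ t_i = 1.012e+06 days = 2771 years.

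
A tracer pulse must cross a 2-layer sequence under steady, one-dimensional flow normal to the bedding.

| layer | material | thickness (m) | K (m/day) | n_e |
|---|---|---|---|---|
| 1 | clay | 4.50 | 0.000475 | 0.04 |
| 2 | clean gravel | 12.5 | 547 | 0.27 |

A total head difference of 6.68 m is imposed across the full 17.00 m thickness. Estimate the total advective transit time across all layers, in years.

13.8

With flow normal to the layers, continuity requires the same specific discharge q through every layer.
Σ(b_i/K_i) = 4.50/0.000475 + 12.5/547 = 9474 d.
q = Δh / Σ(b_i/K_i) = 6.68 / 9474 = 0.0007051 m/day.
In each layer the seepage velocity is v_i = q/n_i, so the layer transit time is t_i = b_i·n_i / q:
  layer 1 (clay): t_1 = 4.50 × 0.04 / 0.0007051 = 255.3 d
  layer 2 (clean gravel): t_2 = 12.5 × 0.27 / 0.0007051 = 4786 d
Total t = Σ t_i = 5042 days = 13.80 years.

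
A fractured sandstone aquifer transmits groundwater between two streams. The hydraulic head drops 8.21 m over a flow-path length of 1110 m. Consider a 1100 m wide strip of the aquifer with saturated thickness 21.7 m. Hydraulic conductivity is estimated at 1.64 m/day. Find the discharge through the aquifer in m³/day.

Cross-sectional area A = 1100 × 21.7 = 23870 m².
Hydraulic gradient i = Δh / L = 8.21 / 1110 = 0.007396.
Darcy's law: Q = K · A · i = 1.640 × 23870 × 0.007396 = 289.5 m³/day.

290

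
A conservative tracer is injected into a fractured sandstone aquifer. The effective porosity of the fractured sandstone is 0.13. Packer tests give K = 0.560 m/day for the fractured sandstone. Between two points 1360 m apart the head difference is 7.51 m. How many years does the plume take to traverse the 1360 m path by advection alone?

Hydraulic gradient i = Δh / L = 7.51 / 1360 = 0.005522.
Darcy flux q = K · i = 0.5600 × 0.005522 = 0.003092 m/day.
Seepage velocity v = q / n_e = 0.003092 / 0.13 = 0.02379 m/day.
Travel time t = L / v = 1360 / 0.02379 = 57173 days = 156.5 years.

157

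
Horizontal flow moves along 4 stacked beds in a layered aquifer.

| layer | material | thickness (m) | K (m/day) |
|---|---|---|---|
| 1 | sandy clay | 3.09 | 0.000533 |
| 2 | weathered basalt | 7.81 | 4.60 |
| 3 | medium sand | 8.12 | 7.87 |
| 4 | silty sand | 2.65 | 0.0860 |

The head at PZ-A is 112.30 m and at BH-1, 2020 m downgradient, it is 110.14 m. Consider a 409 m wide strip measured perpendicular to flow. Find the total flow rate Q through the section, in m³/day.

43.8

Flow is parallel to layering, so each bed carries its own Darcy discharge and the transmissivities add.
Σ(K_i·b_i) = 0.000533×3.09 + 4.60×7.81 + 7.87×8.12 + 0.0860×2.65 = 100.1 m²/day.
Hydraulic gradient i = (112.30 − 110.14) / 2020 = 2.16 / 2020 = 0.001069.
Q = Σ(K_i·b_i) · W · i = 100.1 × 409 × 0.001069 = 43.76 m³/day.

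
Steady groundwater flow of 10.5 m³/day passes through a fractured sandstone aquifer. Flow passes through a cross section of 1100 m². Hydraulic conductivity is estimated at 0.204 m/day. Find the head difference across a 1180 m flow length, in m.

From Q = K·A·i, i = Q / (K·A) = 10.5 / (0.2040 × 1100) = 0.04679.
Head loss Δh = i · L = 0.04679 × 1180 = 55.21 m.

55.2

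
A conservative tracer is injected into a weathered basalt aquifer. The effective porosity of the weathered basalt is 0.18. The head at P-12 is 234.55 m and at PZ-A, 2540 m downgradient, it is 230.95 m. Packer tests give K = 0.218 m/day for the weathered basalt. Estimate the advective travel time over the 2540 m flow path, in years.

4050

Hydraulic gradient i = (234.55 − 230.95) / 2540 = 3.6 / 2540 = 0.001417.
Darcy flux q = K · i = 0.2180 × 0.001417 = 0.0003090 m/day.
Seepage velocity v = q / n_e = 0.0003090 / 0.18 = 0.001717 m/day.
Travel time t = L / v = 2540 / 0.001717 = 1.480e+06 days = 4051 years.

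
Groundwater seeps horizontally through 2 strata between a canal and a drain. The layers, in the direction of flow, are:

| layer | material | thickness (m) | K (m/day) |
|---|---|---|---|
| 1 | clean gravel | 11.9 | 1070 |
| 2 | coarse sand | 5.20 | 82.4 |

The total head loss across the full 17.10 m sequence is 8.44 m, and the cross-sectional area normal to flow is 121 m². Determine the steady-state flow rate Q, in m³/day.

Flow is perpendicular to layering, so the layers act in series and the equivalent K is the thickness-weighted harmonic mean.
Total thickness L = 11.9 + 5.20 = 17.10 m.
Σ(b_i/K_i) = 11.9/1070 + 5.20/82.4 = 0.07423 d.
K_eq = L / Σ(b_i/K_i) = 17.10 / 0.07423 = 230.4 m/day.
Q = K_eq · A · (Δh/L) = 230.4 × 121 × (8.44/17.10) = 13758 m³/day.

13800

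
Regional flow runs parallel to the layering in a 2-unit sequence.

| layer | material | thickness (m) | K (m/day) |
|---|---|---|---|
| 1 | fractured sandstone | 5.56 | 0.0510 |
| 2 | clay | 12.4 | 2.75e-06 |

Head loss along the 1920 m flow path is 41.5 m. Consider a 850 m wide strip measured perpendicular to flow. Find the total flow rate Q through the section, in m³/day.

Flow is parallel to layering, so each bed carries its own Darcy discharge and the transmissivities add.
Σ(K_i·b_i) = 0.0510×5.56 + 2.75e-06×12.4 = 0.2836 m²/day.
Hydraulic gradient i = Δh / L = 41.5 / 1920 = 0.02161.
Q = Σ(K_i·b_i) · W · i = 0.2836 × 850 × 0.02161 = 5.210 m³/day.

5.21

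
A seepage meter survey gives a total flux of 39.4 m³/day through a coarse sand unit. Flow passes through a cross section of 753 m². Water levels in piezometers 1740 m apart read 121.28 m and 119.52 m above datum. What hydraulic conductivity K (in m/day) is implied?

Hydraulic gradient i = (121.28 − 119.52) / 1740 = 1.76 / 1740 = 0.001011.
From Q = K·A·i, K = Q / (A·i) = 39.4 / (753.0 × 0.001011) = 51.73 m/day.

51.7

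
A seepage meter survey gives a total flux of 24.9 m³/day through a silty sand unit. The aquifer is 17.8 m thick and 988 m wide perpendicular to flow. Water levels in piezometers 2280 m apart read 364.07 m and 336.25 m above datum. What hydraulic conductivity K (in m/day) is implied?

0.116

Cross-sectional area A = 988 × 17.8 = 17586 m².
Hydraulic gradient i = (364.07 − 336.25) / 2280 = 27.82 / 2280 = 0.01220.
From Q = K·A·i, K = Q / (A·i) = 24.9 / (17586 × 0.01220) = 0.1160 m/day.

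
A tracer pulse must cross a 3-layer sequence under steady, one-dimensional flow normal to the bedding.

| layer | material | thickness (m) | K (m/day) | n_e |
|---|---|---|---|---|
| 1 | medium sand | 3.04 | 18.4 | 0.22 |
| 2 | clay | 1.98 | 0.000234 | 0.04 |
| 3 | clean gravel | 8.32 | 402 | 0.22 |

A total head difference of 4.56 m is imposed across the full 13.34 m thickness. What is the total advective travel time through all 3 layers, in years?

With flow normal to the layers, continuity requires the same specific discharge q through every layer.
Σ(b_i/K_i) = 3.04/18.4 + 1.98/0.000234 + 8.32/402 = 8462 d.
q = Δh / Σ(b_i/K_i) = 4.56 / 8462 = 0.0005389 m/day.
In each layer the seepage velocity is v_i = q/n_i, so the layer transit time is t_i = b_i·n_i / q:
  layer 1 (medium sand): t_1 = 3.04 × 0.22 / 0.0005389 = 1241 d
  layer 2 (clay): t_2 = 1.98 × 0.04 / 0.0005389 = 147.0 d
  layer 3 (clean gravel): t_3 = 8.32 × 0.22 / 0.0005389 = 3397 d
Total t = Σ t_i = 4785 days = 13.10 years.

13.1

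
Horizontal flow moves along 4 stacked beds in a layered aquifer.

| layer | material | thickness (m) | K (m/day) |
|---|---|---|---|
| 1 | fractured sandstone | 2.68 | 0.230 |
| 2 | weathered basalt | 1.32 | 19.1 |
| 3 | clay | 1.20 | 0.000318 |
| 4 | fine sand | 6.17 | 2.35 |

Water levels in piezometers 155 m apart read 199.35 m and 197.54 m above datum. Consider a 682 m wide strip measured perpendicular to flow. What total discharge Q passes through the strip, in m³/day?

Flow is parallel to layering, so each bed carries its own Darcy discharge and the transmissivities add.
Σ(K_i·b_i) = 0.230×2.68 + 19.1×1.32 + 0.000318×1.20 + 2.35×6.17 = 40.33 m²/day.
Hydraulic gradient i = (199.35 − 197.54) / 155 = 1.81 / 155 = 0.01168.
Q = Σ(K_i·b_i) · W · i = 40.33 × 682 × 0.01168 = 321.2 m³/day.

321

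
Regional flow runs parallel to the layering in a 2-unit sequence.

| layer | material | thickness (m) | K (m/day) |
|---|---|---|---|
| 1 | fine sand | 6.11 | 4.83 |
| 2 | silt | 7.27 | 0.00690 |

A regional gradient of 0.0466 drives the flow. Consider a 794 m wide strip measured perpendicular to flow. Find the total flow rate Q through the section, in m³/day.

1090

Flow is parallel to layering, so each bed carries its own Darcy discharge and the transmissivities add.
Σ(K_i·b_i) = 4.83×6.11 + 0.00690×7.27 = 29.56 m²/day.
Hydraulic gradient i = 0.0466.
Q = Σ(K_i·b_i) · W · i = 29.56 × 794 × 0.04660 = 1094 m³/day.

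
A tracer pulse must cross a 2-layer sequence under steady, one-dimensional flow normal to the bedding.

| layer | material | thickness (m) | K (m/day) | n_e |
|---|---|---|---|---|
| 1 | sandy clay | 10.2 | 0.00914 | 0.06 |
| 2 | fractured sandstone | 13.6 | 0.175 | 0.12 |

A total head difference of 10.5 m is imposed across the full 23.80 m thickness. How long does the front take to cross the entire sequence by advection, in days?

With flow normal to the layers, continuity requires the same specific discharge q through every layer.
Σ(b_i/K_i) = 10.2/0.00914 + 13.6/0.175 = 1194 d.
q = Δh / Σ(b_i/K_i) = 10.5 / 1194 = 0.008796 m/day.
In each layer the seepage velocity is v_i = q/n_i, so the layer transit time is t_i = b_i·n_i / q:
  layer 1 (sandy clay): t_1 = 10.2 × 0.06 / 0.008796 = 69.57 d
  layer 2 (fractured sandstone): t_2 = 13.6 × 0.12 / 0.008796 = 185.5 d
Total t = Σ t_i = 255.1 days.

255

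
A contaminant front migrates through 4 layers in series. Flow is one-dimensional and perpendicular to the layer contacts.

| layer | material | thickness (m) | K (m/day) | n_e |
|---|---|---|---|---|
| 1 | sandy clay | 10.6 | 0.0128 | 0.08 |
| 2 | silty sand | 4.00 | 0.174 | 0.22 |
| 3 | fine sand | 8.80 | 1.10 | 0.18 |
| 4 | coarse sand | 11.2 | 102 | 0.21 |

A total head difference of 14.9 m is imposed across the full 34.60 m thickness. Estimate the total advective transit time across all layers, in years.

With flow normal to the layers, continuity requires the same specific discharge q through every layer.
Σ(b_i/K_i) = 10.6/0.0128 + 4.00/0.174 + 8.80/1.10 + 11.2/102 = 859.2 d.
q = Δh / Σ(b_i/K_i) = 14.9 / 859.2 = 0.01734 m/day.
In each layer the seepage velocity is v_i = q/n_i, so the layer transit time is t_i = b_i·n_i / q:
  layer 1 (sandy clay): t_1 = 10.6 × 0.08 / 0.01734 = 48.90 d
  layer 2 (silty sand): t_2 = 4.00 × 0.22 / 0.01734 = 50.75 d
  layer 3 (fine sand): t_3 = 8.80 × 0.18 / 0.01734 = 91.34 d
  layer 4 (coarse sand): t_4 = 11.2 × 0.21 / 0.01734 = 135.6 d
Total t = Σ t_i = 326.6 days = 0.8942 years.

0.894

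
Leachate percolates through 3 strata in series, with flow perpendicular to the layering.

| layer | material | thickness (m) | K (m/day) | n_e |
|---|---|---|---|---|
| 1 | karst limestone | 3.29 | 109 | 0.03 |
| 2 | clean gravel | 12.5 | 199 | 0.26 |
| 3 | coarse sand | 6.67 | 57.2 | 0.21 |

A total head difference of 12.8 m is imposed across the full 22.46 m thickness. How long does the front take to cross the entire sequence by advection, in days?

With flow normal to the layers, continuity requires the same specific discharge q through every layer.
Σ(b_i/K_i) = 3.29/109 + 12.5/199 + 6.67/57.2 = 0.2096 d.
q = Δh / Σ(b_i/K_i) = 12.8 / 0.2096 = 61.07 m/day.
In each layer the seepage velocity is v_i = q/n_i, so the layer transit time is t_i = b_i·n_i / q:
  layer 1 (karst limestone): t_1 = 3.29 × 0.03 / 61.07 = 0.001616 d
  layer 2 (clean gravel): t_2 = 12.5 × 0.26 / 61.07 = 0.05322 d
  layer 3 (coarse sand): t_3 = 6.67 × 0.21 / 61.07 = 0.02294 d
Total t = Σ t_i = 0.07777 days.

0.0778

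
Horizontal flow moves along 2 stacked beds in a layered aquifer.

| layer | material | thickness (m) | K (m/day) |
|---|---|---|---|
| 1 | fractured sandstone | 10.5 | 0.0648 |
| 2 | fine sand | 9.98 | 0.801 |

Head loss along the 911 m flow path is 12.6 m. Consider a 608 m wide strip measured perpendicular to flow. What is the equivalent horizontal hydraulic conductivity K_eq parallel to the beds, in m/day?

0.424

Flow is parallel to layering, so each bed carries its own Darcy discharge and the transmissivities add.
Σ(K_i·b_i) = 0.0648×10.5 + 0.801×9.98 = 8.674 m²/day.
Total thickness b = 20.48 m, so K_eq = Σ(K_i·b_i)/b = 0.4236 m/day.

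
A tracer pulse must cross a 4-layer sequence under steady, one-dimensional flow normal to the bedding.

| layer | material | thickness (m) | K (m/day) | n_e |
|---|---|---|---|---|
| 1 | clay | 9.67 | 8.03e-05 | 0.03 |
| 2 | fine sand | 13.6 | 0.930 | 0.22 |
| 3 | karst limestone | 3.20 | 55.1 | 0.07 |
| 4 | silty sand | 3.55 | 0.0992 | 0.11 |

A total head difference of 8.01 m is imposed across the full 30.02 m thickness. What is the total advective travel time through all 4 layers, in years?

With flow normal to the layers, continuity requires the same specific discharge q through every layer.
Σ(b_i/K_i) = 9.67/8.03e-05 + 13.6/0.930 + 3.20/55.1 + 3.55/0.0992 = 1.205e+05 d.
q = Δh / Σ(b_i/K_i) = 8.01 / 1.205e+05 = 6.649e-05 m/day.
In each layer the seepage velocity is v_i = q/n_i, so the layer transit time is t_i = b_i·n_i / q:
  layer 1 (clay): t_1 = 9.67 × 0.03 / 6.649e-05 = 4363 d
  layer 2 (fine sand): t_2 = 13.6 × 0.22 / 6.649e-05 = 45001 d
  layer 3 (karst limestone): t_3 = 3.20 × 0.07 / 6.649e-05 = 3369 d
  layer 4 (silty sand): t_4 = 3.55 × 0.11 / 6.649e-05 = 5873 d
Total t = Σ t_i = 58607 days = 160.5 years.

160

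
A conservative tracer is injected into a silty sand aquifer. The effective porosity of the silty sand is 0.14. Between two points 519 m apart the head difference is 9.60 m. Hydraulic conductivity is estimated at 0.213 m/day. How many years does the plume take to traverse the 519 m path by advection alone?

Hydraulic gradient i = Δh / L = 9.60 / 519 = 0.01850.
Darcy flux q = K · i = 0.2130 × 0.01850 = 0.003940 m/day.
Seepage velocity v = q / n_e = 0.003940 / 0.14 = 0.02814 m/day.
Travel time t = L / v = 519 / 0.02814 = 18442 days = 50.49 years.

50.5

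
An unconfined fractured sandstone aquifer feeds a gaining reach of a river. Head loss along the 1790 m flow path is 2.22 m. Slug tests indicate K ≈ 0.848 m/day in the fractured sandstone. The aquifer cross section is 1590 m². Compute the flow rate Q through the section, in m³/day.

1.67

Hydraulic gradient i = Δh / L = 2.22 / 1790 = 0.001240.
Darcy's law: Q = K · A · i = 0.8480 × 1590 × 0.001240 = 1.672 m³/day.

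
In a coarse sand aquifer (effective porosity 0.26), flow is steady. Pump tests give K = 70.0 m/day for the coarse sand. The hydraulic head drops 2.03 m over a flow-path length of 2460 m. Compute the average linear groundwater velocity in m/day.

0.222

Hydraulic gradient i = Δh / L = 2.03 / 2460 = 0.0008252.
Darcy flux q = K · i = 70.00 × 0.0008252 = 0.05776 m/day.
Seepage velocity v = q / n_e = 0.05776 / 0.26 = 0.2222 m/day.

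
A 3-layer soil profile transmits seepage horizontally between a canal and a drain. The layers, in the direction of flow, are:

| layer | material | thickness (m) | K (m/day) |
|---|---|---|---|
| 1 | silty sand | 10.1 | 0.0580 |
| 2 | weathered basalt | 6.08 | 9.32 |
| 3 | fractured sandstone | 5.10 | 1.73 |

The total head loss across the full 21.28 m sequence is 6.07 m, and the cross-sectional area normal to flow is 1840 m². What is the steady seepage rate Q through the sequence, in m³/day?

Flow is perpendicular to layering, so the layers act in series and the equivalent K is the thickness-weighted harmonic mean.
Total thickness L = 10.1 + 6.08 + 5.10 = 21.28 m.
Σ(b_i/K_i) = 10.1/0.0580 + 6.08/9.32 + 5.10/1.73 = 177.7 d.
K_eq = L / Σ(b_i/K_i) = 21.28 / 177.7 = 0.1197 m/day.
Q = K_eq · A · (Δh/L) = 0.1197 × 1840 × (6.07/21.28) = 62.84 m³/day.

62.8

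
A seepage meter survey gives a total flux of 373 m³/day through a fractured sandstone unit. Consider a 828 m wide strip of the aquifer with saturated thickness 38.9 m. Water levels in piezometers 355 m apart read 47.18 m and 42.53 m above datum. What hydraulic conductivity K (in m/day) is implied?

Cross-sectional area A = 828 × 38.9 = 32209 m².
Hydraulic gradient i = (47.18 − 42.53) / 355 = 4.65 / 355 = 0.01310.
From Q = K·A·i, K = Q / (A·i) = 373 / (32209 × 0.01310) = 0.8841 m/day.

0.884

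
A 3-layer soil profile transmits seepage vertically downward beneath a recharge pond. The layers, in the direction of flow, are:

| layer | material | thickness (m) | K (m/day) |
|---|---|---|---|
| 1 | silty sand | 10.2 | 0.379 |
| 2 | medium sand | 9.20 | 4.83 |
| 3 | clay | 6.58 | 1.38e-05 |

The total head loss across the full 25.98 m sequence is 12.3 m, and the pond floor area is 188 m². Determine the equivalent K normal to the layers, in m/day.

Flow is perpendicular to layering, so the layers act in series and the equivalent K is the thickness-weighted harmonic mean.
Total thickness L = 10.2 + 9.20 + 6.58 = 25.98 m.
Σ(b_i/K_i) = 10.2/0.379 + 9.20/4.83 + 6.58/1.38e-05 = 4.768e+05 d.
K_eq = L / Σ(b_i/K_i) = 25.98 / 4.768e+05 = 5.448e-05 m/day.

5.45e-05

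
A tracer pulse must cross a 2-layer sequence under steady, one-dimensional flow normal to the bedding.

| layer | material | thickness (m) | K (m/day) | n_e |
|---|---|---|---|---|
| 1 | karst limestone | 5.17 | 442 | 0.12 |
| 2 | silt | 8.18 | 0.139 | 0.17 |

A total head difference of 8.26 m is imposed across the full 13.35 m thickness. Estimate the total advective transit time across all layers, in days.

14.3

With flow normal to the layers, continuity requires the same specific discharge q through every layer.
Σ(b_i/K_i) = 5.17/442 + 8.18/0.139 = 58.86 d.
q = Δh / Σ(b_i/K_i) = 8.26 / 58.86 = 0.1403 m/day.
In each layer the seepage velocity is v_i = q/n_i, so the layer transit time is t_i = b_i·n_i / q:
  layer 1 (karst limestone): t_1 = 5.17 × 0.12 / 0.1403 = 4.421 d
  layer 2 (silt): t_2 = 8.18 × 0.17 / 0.1403 = 9.909 d
Total t = Σ t_i = 14.33 days.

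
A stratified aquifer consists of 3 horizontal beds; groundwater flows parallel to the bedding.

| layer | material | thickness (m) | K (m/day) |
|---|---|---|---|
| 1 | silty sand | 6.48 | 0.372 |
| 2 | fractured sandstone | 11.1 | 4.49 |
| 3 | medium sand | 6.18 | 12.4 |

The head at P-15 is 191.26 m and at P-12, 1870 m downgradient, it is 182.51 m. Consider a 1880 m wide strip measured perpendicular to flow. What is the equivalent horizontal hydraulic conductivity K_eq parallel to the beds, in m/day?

Flow is parallel to layering, so each bed carries its own Darcy discharge and the transmissivities add.
Σ(K_i·b_i) = 0.372×6.48 + 4.49×11.1 + 12.4×6.18 = 128.9 m²/day.
Total thickness b = 23.76 m, so K_eq = Σ(K_i·b_i)/b = 5.424 m/day.

5.42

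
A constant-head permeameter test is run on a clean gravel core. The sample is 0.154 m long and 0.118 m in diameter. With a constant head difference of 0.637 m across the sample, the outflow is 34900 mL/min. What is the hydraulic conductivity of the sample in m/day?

Cross-sectional area A = π·(d/2)² = π × (0.118/2)² = 0.01094 m².
Convert discharge: 34900 mL/min = 0.0005817 m³/s.
Darcy's law rearranged: K = Q·L / (A·Δh) = 0.0005817 × 0.154 / (0.01094 × 0.637) = 0.01286 m/s = 1111 m/day.

1110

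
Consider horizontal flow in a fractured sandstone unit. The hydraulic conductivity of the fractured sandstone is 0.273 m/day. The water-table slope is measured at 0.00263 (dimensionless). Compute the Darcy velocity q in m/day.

Hydraulic gradient i = 0.00263.
Specific discharge q = K · i = 0.2730 × 0.002630 = 0.0007180 m/day.

0.000718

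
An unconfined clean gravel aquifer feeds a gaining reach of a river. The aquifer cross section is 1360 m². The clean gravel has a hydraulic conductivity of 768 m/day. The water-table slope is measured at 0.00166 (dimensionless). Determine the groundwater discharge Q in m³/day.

Hydraulic gradient i = 0.00166.
Darcy's law: Q = K · A · i = 768.0 × 1360 × 0.001660 = 1734 m³/day.

1730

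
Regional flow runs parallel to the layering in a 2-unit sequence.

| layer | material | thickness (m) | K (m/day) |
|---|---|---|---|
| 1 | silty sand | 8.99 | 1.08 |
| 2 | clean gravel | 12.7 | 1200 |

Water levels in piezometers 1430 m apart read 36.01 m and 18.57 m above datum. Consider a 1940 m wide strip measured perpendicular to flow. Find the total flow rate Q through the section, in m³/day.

Flow is parallel to layering, so each bed carries its own Darcy discharge and the transmissivities add.
Σ(K_i·b_i) = 1.08×8.99 + 1200×12.7 = 15250 m²/day.
Hydraulic gradient i = (36.01 − 18.57) / 1430 = 17.44 / 1430 = 0.01220.
Q = Σ(K_i·b_i) · W · i = 15250 × 1940 × 0.01220 = 3.608e+05 m³/day.

361000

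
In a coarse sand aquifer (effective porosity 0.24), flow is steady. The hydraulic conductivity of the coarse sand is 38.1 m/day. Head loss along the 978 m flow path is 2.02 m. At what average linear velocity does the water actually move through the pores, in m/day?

Hydraulic gradient i = Δh / L = 2.02 / 978 = 0.002065.
Darcy flux q = K · i = 38.10 × 0.002065 = 0.07869 m/day.
Seepage velocity v = q / n_e = 0.07869 / 0.24 = 0.3279 m/day.

0.328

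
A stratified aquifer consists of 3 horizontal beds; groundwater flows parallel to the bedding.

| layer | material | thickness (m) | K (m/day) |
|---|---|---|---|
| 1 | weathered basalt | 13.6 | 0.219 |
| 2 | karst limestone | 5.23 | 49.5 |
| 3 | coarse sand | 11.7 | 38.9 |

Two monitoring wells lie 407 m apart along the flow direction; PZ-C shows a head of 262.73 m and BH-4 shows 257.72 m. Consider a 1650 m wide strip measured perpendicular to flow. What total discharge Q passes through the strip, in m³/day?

14600

Flow is parallel to layering, so each bed carries its own Darcy discharge and the transmissivities add.
Σ(K_i·b_i) = 0.219×13.6 + 49.5×5.23 + 38.9×11.7 = 717.0 m²/day.
Hydraulic gradient i = (262.73 − 257.72) / 407 = 5.01 / 407 = 0.01231.
Q = Σ(K_i·b_i) · W · i = 717.0 × 1650 × 0.01231 = 14563 m³/day.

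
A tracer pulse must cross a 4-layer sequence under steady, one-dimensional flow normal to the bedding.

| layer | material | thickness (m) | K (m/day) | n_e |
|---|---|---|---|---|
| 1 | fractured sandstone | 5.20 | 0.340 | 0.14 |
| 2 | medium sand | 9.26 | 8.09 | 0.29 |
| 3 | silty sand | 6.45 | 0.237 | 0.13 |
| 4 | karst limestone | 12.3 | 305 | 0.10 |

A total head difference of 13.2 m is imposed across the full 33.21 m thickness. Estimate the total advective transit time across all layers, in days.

With flow normal to the layers, continuity requires the same specific discharge q through every layer.
Σ(b_i/K_i) = 5.20/0.340 + 9.26/8.09 + 6.45/0.237 + 12.3/305 = 43.69 d.
q = Δh / Σ(b_i/K_i) = 13.2 / 43.69 = 0.3021 m/day.
In each layer the seepage velocity is v_i = q/n_i, so the layer transit time is t_i = b_i·n_i / q:
  layer 1 (fractured sandstone): t_1 = 5.20 × 0.14 / 0.3021 = 2.410 d
  layer 2 (medium sand): t_2 = 9.26 × 0.29 / 0.3021 = 8.889 d
  layer 3 (silty sand): t_3 = 6.45 × 0.13 / 0.3021 = 2.776 d
  layer 4 (karst limestone): t_4 = 12.3 × 0.10 / 0.3021 = 4.072 d
Total t = Σ t_i = 18.15 days.

18.1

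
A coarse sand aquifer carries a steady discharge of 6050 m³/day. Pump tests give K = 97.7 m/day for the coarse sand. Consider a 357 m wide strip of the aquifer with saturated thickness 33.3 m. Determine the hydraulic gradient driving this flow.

0.00521

Cross-sectional area A = 357 × 33.3 = 11888 m².
From Q = K·A·i, i = Q / (K·A) = 6050 / (97.70 × 11888) = 0.005209.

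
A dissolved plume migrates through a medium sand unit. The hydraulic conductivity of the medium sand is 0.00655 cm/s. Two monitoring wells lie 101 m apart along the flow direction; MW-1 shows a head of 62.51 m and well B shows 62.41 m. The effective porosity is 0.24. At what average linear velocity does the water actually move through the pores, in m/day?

Convert K: 0.00655 cm/s × 864 = 5.659 m/day.
Hydraulic gradient i = (62.51 − 62.41) / 101 = 0.1 / 101 = 0.0009901.
Darcy flux q = K · i = 5.659 × 0.0009901 = 0.005603 m/day.
Seepage velocity v = q / n_e = 0.005603 / 0.24 = 0.02335 m/day.

0.0233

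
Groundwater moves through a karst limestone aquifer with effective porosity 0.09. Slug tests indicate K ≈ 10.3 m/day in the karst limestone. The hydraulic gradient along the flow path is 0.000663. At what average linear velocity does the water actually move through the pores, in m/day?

0.0759

Hydraulic gradient i = 0.000663.
Darcy flux q = K · i = 10.30 × 0.0006630 = 0.006829 m/day.
Seepage velocity v = q / n_e = 0.006829 / 0.09 = 0.07588 m/day.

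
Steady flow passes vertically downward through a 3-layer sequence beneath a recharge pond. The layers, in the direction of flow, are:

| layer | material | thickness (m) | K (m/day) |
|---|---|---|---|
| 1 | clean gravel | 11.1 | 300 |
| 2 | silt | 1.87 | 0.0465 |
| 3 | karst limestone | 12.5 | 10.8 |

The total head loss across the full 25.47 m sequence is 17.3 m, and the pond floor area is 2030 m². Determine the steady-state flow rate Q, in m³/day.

848

Flow is perpendicular to layering, so the layers act in series and the equivalent K is the thickness-weighted harmonic mean.
Total thickness L = 11.1 + 1.87 + 12.5 = 25.47 m.
Σ(b_i/K_i) = 11.1/300 + 1.87/0.0465 + 12.5/10.8 = 41.41 d.
K_eq = L / Σ(b_i/K_i) = 25.47 / 41.41 = 0.6151 m/day.
Q = K_eq · A · (Δh/L) = 0.6151 × 2030 × (17.3/25.47) = 848.1 m³/day.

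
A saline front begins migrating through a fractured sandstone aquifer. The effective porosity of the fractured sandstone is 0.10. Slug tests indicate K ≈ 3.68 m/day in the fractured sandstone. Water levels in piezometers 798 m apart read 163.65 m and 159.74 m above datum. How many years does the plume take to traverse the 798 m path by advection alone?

12.1

Hydraulic gradient i = (163.65 − 159.74) / 798 = 3.91 / 798 = 0.004900.
Darcy flux q = K · i = 3.680 × 0.004900 = 0.01803 m/day.
Seepage velocity v = q / n_e = 0.01803 / 0.10 = 0.1803 m/day.
Travel time t = L / v = 798 / 0.1803 = 4426 days = 12.12 years.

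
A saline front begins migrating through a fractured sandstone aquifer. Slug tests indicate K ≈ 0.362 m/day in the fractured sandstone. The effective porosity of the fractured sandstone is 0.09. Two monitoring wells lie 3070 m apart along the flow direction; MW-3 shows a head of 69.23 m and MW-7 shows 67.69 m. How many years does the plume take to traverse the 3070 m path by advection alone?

Hydraulic gradient i = (69.23 − 67.69) / 3070 = 1.54 / 3070 = 0.0005016.
Darcy flux q = K · i = 0.3620 × 0.0005016 = 0.0001816 m/day.
Seepage velocity v = q / n_e = 0.0001816 / 0.09 = 0.002018 m/day.
Travel time t = L / v = 3070 / 0.002018 = 1.522e+06 days = 4166 years.

4170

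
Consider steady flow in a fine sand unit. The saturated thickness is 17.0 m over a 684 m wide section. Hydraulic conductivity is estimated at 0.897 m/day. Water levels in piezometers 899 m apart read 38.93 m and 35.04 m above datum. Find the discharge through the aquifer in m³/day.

Cross-sectional area A = 684 × 17.0 = 11628 m².
Hydraulic gradient i = (38.93 − 35.04) / 899 = 3.89 / 899 = 0.004327.
Darcy's law: Q = K · A · i = 0.8970 × 11628 × 0.004327 = 45.13 m³/day.

45.1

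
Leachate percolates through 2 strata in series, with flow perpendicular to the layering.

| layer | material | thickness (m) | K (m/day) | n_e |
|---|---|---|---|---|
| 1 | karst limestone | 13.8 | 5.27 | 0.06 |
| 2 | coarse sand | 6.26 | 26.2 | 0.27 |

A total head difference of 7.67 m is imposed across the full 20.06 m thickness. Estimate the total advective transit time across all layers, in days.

With flow normal to the layers, continuity requires the same specific discharge q through every layer.
Σ(b_i/K_i) = 13.8/5.27 + 6.26/26.2 = 2.858 d.
q = Δh / Σ(b_i/K_i) = 7.67 / 2.858 = 2.684 m/day.
In each layer the seepage velocity is v_i = q/n_i, so the layer transit time is t_i = b_i·n_i / q:
  layer 1 (karst limestone): t_1 = 13.8 × 0.06 / 2.684 = 0.3085 d
  layer 2 (coarse sand): t_2 = 6.26 × 0.27 / 2.684 = 0.6297 d
Total t = Σ t_i = 0.9382 days.

0.938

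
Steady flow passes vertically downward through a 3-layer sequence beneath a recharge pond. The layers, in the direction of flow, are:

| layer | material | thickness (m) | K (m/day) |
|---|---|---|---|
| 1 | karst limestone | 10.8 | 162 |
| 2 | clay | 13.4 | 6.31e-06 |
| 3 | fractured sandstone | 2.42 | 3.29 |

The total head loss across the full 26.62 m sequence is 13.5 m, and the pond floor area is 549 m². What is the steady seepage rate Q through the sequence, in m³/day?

Flow is perpendicular to layering, so the layers act in series and the equivalent K is the thickness-weighted harmonic mean.
Total thickness L = 10.8 + 13.4 + 2.42 = 26.62 m.
Σ(b_i/K_i) = 10.8/162 + 13.4/6.31e-06 + 2.42/3.29 = 2.124e+06 d.
K_eq = L / Σ(b_i/K_i) = 26.62 / 2.124e+06 = 1.254e-05 m/day.
Q = K_eq · A · (Δh/L) = 1.254e-05 × 549 × (13.5/26.62) = 0.003490 m³/day.

0.00349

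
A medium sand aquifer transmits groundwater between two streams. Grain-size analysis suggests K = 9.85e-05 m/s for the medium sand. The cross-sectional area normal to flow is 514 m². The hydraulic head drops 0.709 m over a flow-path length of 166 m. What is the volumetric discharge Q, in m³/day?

Convert K: 9.85e-05 m/s × 86400 = 8.510 m/day.
Hydraulic gradient i = Δh / L = 0.709 / 166 = 0.004271.
Darcy's law: Q = K · A · i = 8.510 × 514.0 × 0.004271 = 18.68 m³/day.

18.7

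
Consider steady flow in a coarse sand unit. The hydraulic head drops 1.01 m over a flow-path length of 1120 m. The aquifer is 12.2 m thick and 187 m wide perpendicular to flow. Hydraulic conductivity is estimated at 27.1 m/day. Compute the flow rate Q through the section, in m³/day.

Cross-sectional area A = 187 × 12.2 = 2281 m².
Hydraulic gradient i = Δh / L = 1.01 / 1120 = 0.0009018.
Darcy's law: Q = K · A · i = 27.10 × 2281 × 0.0009018 = 55.75 m³/day.

55.8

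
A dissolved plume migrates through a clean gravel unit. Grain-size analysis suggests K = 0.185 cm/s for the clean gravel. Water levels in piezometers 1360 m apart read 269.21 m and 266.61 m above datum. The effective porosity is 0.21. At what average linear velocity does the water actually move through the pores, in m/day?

Convert K: 0.185 cm/s × 864 = 159.8 m/day.
Hydraulic gradient i = (269.21 − 266.61) / 1360 = 2.6 / 1360 = 0.001912.
Darcy flux q = K · i = 159.8 × 0.001912 = 0.3056 m/day.
Seepage velocity v = q / n_e = 0.3056 / 0.21 = 1.455 m/day.

1.46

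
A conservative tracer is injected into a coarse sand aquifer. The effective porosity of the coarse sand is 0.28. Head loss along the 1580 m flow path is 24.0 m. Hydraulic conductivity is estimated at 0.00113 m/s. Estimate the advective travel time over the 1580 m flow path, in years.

0.817

Convert K: 0.00113 m/s × 86400 = 97.63 m/day.
Hydraulic gradient i = Δh / L = 24.0 / 1580 = 0.01519.
Darcy flux q = K · i = 97.63 × 0.01519 = 1.483 m/day.
Seepage velocity v = q / n_e = 1.483 / 0.28 = 5.296 m/day.
Travel time t = L / v = 1580 / 5.296 = 298.3 days = 0.8167 years.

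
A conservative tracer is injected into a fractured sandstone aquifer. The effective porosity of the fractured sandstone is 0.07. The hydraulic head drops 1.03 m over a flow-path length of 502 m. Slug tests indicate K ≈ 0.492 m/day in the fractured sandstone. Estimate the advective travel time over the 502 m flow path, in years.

95.3

Hydraulic gradient i = Δh / L = 1.03 / 502 = 0.002052.
Darcy flux q = K · i = 0.4920 × 0.002052 = 0.001009 m/day.
Seepage velocity v = q / n_e = 0.001009 / 0.07 = 0.01442 m/day.
Travel time t = L / v = 502 / 0.01442 = 34810 days = 95.30 years.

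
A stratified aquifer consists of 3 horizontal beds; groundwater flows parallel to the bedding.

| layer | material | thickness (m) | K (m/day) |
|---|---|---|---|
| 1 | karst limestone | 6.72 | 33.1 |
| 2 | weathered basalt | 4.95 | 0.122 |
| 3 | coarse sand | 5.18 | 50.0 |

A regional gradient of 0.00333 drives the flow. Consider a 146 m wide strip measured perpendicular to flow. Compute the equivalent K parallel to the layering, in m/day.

Flow is parallel to layering, so each bed carries its own Darcy discharge and the transmissivities add.
Σ(K_i·b_i) = 33.1×6.72 + 0.122×4.95 + 50.0×5.18 = 482.0 m²/day.
Total thickness b = 16.85 m, so K_eq = Σ(K_i·b_i)/b = 28.61 m/day.

28.6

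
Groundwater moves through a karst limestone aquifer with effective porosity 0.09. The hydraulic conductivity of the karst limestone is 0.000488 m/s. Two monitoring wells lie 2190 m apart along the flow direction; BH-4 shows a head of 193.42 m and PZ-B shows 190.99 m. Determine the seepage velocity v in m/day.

0.520

Convert K: 0.000488 m/s × 86400 = 42.16 m/day.
Hydraulic gradient i = (193.42 − 190.99) / 2190 = 2.43 / 2190 = 0.001110.
Darcy flux q = K · i = 42.16 × 0.001110 = 0.04678 m/day.
Seepage velocity v = q / n_e = 0.04678 / 0.09 = 0.5198 m/day.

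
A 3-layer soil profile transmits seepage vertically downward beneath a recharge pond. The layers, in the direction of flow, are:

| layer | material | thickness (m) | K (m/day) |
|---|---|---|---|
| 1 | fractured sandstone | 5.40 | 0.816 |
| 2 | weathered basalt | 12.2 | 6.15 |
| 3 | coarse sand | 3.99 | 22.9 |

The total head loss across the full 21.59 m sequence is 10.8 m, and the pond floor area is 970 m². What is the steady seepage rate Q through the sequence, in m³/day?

Flow is perpendicular to layering, so the layers act in series and the equivalent K is the thickness-weighted harmonic mean.
Total thickness L = 5.40 + 12.2 + 3.99 = 21.59 m.
Σ(b_i/K_i) = 5.40/0.816 + 12.2/6.15 + 3.99/22.9 = 8.776 d.
K_eq = L / Σ(b_i/K_i) = 21.59 / 8.776 = 2.460 m/day.
Q = K_eq · A · (Δh/L) = 2.460 × 970 × (10.8/21.59) = 1194 m³/day.

1190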